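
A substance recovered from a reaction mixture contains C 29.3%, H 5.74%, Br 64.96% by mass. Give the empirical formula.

C3H7Br

Assume 100 g: 29.3 g C, 5.74 g H, 64.96 g Br.
C: 29.3 g ÷ 12.01 g/mol = 2.44 mol
H: 5.74 g ÷ 1.008 g/mol = 5.694 mol
Br: 64.96 g ÷ 79.90 g/mol = 0.813 mol
Ratios (÷ 0.813): C 3.001, H 7.004, Br 1.000
→ C3H7Br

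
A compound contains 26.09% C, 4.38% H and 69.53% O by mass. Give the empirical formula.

CH2O2

Assume 100 g: 26.09 g C, 4.38 g H, 69.53 g O.
Moles — C: 26.09 / 12.01 = 2.172 mol; H: 4.38 / 1.008 = 4.345 mol; O: 69.53 / 16.00 = 4.346 mol
Ratios (÷ 2.172): C 1.000, H 2.000, O 2.000
≈ 1:2:2 → CH2O2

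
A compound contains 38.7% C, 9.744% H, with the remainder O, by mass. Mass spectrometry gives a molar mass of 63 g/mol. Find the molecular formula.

C2H6O2

Assume 100 g: 38.7 g C, 9.744 g H, 51.556 g O.
C: 38.7 g ÷ 12.01 g/mol = 3.222 mol
H: 9.744 g ÷ 1.008 g/mol = 9.667 mol
O: 51.556 g ÷ 16.00 g/mol = 3.222 mol
Smallest is O at 3.222 mol; normalising gives C 1.000, H 3.000, O 1.000
≈ 1:3:1 → CH3O
Empirical-formula mass = 31.03 g/mol
n = 63 / 31.03 = 2.03 ≈ 2
Molecular formula = (CH3O)×2 = C2H6O2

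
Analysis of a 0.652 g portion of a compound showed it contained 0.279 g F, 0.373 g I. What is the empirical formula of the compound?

F: 0.279 g ÷ 19.00 g/mol = 0.01468 mol
I: 0.373 g ÷ 126.90 g/mol = 0.002939 mol
Smallest is I at 0.002939 mol; normalising gives F 4.996, I 1.000
Ratio ≈ 5:1, so the empirical formula is F5I

F5I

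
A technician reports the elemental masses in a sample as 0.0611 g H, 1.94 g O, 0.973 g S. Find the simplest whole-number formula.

H: 0.0611 g ÷ 1.008 g/mol = 0.06062 mol
O: 1.94 g ÷ 16.00 g/mol = 0.1212 mol
S: 0.973 g ÷ 32.07 g/mol = 0.03034 mol
Smallest is S at 0.03034 mol; normalising gives H 1.998, O 3.996, S 1.000
→ H2O4S

H2O4S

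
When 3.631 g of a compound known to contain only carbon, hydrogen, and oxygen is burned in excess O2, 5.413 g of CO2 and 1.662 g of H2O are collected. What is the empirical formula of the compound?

C2H3O2

mol C = 5.413 / 44.01 = 0.1230; mass C = 0.1230 × 12.01 = 1.477 g
mol H = 2 × (1.662 / 18.02) = 0.1845; mass H = 0.1845 × 1.008 = 0.1859 g
mass O = 3.631 − (1.663) = 1.968 g → mol O = 0.1230
Smallest is O at 0.123 mol; normalising gives C 1.000, H 1.500, O 1.000
Scaling by 2: C 2.00, H 3.00, O 2.00 → C2H3O2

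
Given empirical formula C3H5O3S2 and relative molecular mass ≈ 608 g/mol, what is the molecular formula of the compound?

Empirical-formula mass = 153.21 g/mol
n = 608 / 153.21 = 3.97 ≈ 4
Molecular formula = (C3H5O3S2)4 = C12H20O12S8

C12H20O12S8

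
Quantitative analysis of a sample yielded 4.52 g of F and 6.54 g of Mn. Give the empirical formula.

F2Mn

n(F) = 4.52/19.00 = 0.2379, n(Mn) = 6.54/54.94 = 0.119
Smallest is Mn at 0.119 mol; normalising gives F 1.998, Mn 1.000
Ratio ≈ 2:1, so the empirical formula is F2Mn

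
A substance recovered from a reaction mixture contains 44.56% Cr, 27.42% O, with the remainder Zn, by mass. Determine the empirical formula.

Assume 100 g: 44.56 g Cr, 27.42 g O, 28.02 g Zn.
n(Cr) = 44.56/52.00 = 0.8569, n(O) = 27.42/16.00 = 1.714, n(Zn) = 28.02/65.38 = 0.4286
Smallest is Zn at 0.4286 mol; normalising gives Cr 1.999, O 3.999, Zn 1.000
Ratio ≈ 2:4:1, so the empirical formula is Cr2O4Zn

Cr2O4Zn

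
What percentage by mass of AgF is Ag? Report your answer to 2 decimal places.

85.02%

Molar mass = 1(107.87) + 1(19.00) = 126.870 g/mol
Mass of Ag per mole = 1 × 107.87 = 107.870 g
% Ag = 107.870 / 126.870 × 100 = 85.02%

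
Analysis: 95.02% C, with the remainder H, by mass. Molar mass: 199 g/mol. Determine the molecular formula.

Assume 100 g: 95.02 g C, 4.98 g H.
C: 95.02 g ÷ 12.01 g/mol = 7.912 mol
H: 4.98 g ÷ 1.008 g/mol = 4.94 mol
Ratios (÷ 4.94): C 1.601, H 1.000
Scaling by 5: C 8.01, H 5.00 → C8H5
Empirical-formula mass = 101.12 g/mol
n = 199 / 101.12 = 1.97 ≈ 2
Molecular formula = (C8H5)×2 = C16H10

C16H10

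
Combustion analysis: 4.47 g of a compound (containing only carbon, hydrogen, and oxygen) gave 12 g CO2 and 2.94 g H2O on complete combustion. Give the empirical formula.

mol C = 12 / 44.01 = 0.2727; mass C = 0.2727 × 12.01 = 3.275 g
mol H = 2 × (2.94 / 18.02) = 0.3263; mass H = 0.3263 × 1.008 = 0.3289 g
mass O = 4.47 − (3.604) = 0.8664 g → mol O = 0.05415
Smallest is O at 0.05415 mol; normalising gives C 5.036, H 6.026, O 1.000
→ C5H6O

C5H6O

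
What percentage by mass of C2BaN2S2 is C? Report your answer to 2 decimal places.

Molar mass = 2(12.01) + 1(137.33) + 2(14.01) + 2(32.07) = 253.510 g/mol
Mass of C per mole = 2 × 12.01 = 24.020 g
% C = 24.020 / 253.510 × 100 = 9.47%

9.47%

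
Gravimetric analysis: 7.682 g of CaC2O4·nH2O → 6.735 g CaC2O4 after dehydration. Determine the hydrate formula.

CaC2O4·H2O

Mass of water lost = 7.682 − 6.735 = 0.947 g → 0.947 / 18.02 = 0.05255 mol H2O
Molar mass of CaC2O4 = 128.10 g/mol → mol CaC2O4 = 6.735 / 128.10 = 0.05258
n = 0.05255 / 0.05258 = 1.00 ≈ 1 → CaC2O4·H2O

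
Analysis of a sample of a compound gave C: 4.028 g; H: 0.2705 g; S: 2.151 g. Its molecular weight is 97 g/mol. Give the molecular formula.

C5H4S

C: 4.028 g ÷ 12.01 g/mol = 0.3354 mol
H: 0.2705 g ÷ 1.008 g/mol = 0.2684 mol
S: 2.151 g ÷ 32.07 g/mol = 0.06707 mol
Smallest is S at 0.06707 mol; normalising gives C 5.000, H 4.001, S 1.000
Ratio ≈ 5:4:1, so the empirical formula is C5H4S
Empirical-formula mass = 96.15 g/mol
n = 97 / 96.15 = 1.01 ≈ 1
Molecular formula = empirical formula = C5H4S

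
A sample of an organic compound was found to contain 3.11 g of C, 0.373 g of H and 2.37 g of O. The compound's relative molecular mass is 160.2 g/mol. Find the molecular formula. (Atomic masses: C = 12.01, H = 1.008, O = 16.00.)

C7H10O4

Moles — C: 3.11 / 12.01 = 0.259 mol; H: 0.373 / 1.008 = 0.37 mol; O: 2.37 / 16.00 = 0.1481 mol
Smallest is O at 0.1481 mol; normalising gives C 1.748, H 2.498, O 1.000
Multiply by 4: C 6.99, H 9.99, O 4.00 → C7H10O4
Empirical-formula mass = 158.15 g/mol
n = 160.2 / 158.15 = 1.01 ≈ 1
Molecular formula = empirical formula = C7H10O4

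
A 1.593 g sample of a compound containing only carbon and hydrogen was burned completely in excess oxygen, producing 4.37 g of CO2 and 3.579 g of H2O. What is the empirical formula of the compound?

CH4

mol C = 4.37 / 44.01 = 0.09930; mass C = 0.09930 × 12.01 = 1.193 g
mol H = 2 × (3.579 / 18.02) = 0.3972; mass H = 0.3972 × 1.008 = 0.4004 g
Divide by the smallest (0.0993 mol C): C 1.000, H 4.000
Ratio ≈ 1:4, so the empirical formula is CH4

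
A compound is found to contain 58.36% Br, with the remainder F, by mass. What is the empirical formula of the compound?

BrF3

Assume 100 g: 58.36 g Br, 41.64 g F.
n(Br) = 58.36/79.90 = 0.7304, n(F) = 41.64/19.00 = 2.192
Divide by the smallest (0.7304 mol Br): Br 1.000, F 3.000
Ratio ≈ 1:3, so the empirical formula is BrF3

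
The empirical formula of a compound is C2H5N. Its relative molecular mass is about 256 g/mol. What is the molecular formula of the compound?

Empirical-formula mass = 43.07 g/mol
n = 256 / 43.07 = 5.94 ≈ 6
Molecular formula = (C2H5N)6 = C12H30N6

C12H30N6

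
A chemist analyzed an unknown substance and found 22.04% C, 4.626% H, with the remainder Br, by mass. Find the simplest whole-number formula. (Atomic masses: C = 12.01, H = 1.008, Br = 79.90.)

Assume 100 g: 22.04 g C, 4.626 g H, 73.334 g Br.
n(C) = 22.04/12.01 = 1.835, n(H) = 4.626/1.008 = 4.589, n(Br) = 73.334/79.90 = 0.9178
Divide by the smallest (0.9178 mol Br): C 1.999, H 5.000, Br 1.000
→ C2H5Br

C2H5Br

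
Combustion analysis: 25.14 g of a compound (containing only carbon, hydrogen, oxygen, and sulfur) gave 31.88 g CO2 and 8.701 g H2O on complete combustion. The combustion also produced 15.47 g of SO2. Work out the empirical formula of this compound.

mol C = 31.88 / 44.01 = 0.7244; mass C = 0.7244 × 12.01 = 8.700 g
mol H = 2 × (8.701 / 18.02) = 0.9657; mass H = 0.9657 × 1.008 = 0.9734 g
mol S = 15.47 / 64.07 = 0.2415; mass S = 7.743 g
mass O = 25.14 − (17.42) = 7.723 g → mol O = 0.4827
Divide by the smallest (0.2415 mol S): C 3.000, H 4.000, O 1.999, S 1.000
≈ 3:4:2:1 → C3H4O2S

C3H4O2S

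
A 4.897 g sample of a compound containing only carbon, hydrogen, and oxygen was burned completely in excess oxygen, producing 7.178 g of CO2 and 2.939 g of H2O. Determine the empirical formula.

mol C = 7.178 / 44.01 = 0.1631; mass C = 0.1631 × 12.01 = 1.959 g
mol H = 2 × (2.939 / 18.02) = 0.3262; mass H = 0.3262 × 1.008 = 0.3288 g
mass O = 4.897 − (2.288) = 2.609 g → mol O = 0.1631
Smallest is O at 0.1631 mol; normalising gives C 1.000, H 2.000, O 1.000
≈ 1:2:1 → CH2O

CH2O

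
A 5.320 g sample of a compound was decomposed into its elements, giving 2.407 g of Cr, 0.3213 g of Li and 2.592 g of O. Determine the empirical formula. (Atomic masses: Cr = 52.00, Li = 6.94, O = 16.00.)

Cr2Li2O7

Cr: 2.407 g ÷ 52.00 g/mol = 0.04629 mol
Li: 0.3213 g ÷ 6.94 g/mol = 0.0463 mol
O: 2.592 g ÷ 16.00 g/mol = 0.162 mol
Ratios (÷ 0.04629): Cr 1.000, Li 1.000, O 3.500
×2: Cr 2.00, Li 2.00, O 7.00 → Cr2Li2O7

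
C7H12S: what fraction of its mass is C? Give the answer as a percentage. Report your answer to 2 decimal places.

Molar mass = 7(12.01) + 12(1.008) + 1(32.07) = 128.236 g/mol
Mass of C per mole = 7 × 12.01 = 84.070 g
% C = 84.070 / 128.236 × 100 = 65.56%

65.56%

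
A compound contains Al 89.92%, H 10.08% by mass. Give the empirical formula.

AlH3

Assume 100 g: 89.92 g Al, 10.08 g H.
n(Al) = 89.92/26.98 = 3.333, n(H) = 10.08/1.008 = 10
Ratios (÷ 3.333): Al 1.000, H 3.000
→ AlH3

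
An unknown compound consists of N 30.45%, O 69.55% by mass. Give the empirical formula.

NO2

Assume 100 g: 30.45 g N, 69.55 g O.
N: 30.45 g ÷ 14.01 g/mol = 2.173 mol
O: 69.55 g ÷ 16.00 g/mol = 4.347 mol
Smallest is N at 2.173 mol; normalising gives N 1.000, O 2.000
→ NO2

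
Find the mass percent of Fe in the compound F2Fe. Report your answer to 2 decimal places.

Molar mass = 2(19.00) + 1(55.85) = 93.850 g/mol
Mass of Fe per mole = 1 × 55.85 = 55.850 g
% Fe = 55.850 / 93.850 × 100 = 59.51%

59.51%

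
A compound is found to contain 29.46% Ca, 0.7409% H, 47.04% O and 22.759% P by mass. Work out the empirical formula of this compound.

Assume 100 g: 29.46 g Ca, 0.7409 g H, 47.04 g O, 22.759 g P.
n(Ca) = 29.46/40.08 = 0.735, n(H) = 0.7409/1.008 = 0.735, n(O) = 47.04/16.00 = 2.94, n(P) = 22.759/30.97 = 0.7349
Divide by the smallest (0.7349 mol P): Ca 1.000, H 1.000, O 4.001, P 1.000
→ CaHO4P

CaHO4P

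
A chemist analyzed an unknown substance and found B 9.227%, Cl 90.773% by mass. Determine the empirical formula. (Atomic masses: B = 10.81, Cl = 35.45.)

BCl3

Assume 100 g: 9.227 g B, 90.773 g Cl.
n(B) = 9.227/10.81 = 0.8536, n(Cl) = 90.773/35.45 = 2.561
Divide by the smallest (0.8536 mol B): B 1.000, Cl 3.000
→ BCl3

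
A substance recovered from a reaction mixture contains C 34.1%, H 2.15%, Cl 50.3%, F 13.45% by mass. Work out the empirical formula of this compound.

Assume 100 g: 34.1 g C, 2.15 g H, 50.3 g Cl, 13.45 g F.
n(C) = 34.1/12.01 = 2.839, n(H) = 2.15/1.008 = 2.133, n(Cl) = 50.3/35.45 = 1.419, n(F) = 13.45/19.00 = 0.7079
Ratios (÷ 0.7079): C 4.011, H 3.013, Cl 2.004, F 1.000
Ratio ≈ 4:3:2:1, so the empirical formula is C4H3Cl2F

C4H3Cl2F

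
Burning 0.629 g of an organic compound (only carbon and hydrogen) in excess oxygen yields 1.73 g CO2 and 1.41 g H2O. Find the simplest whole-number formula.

mol C = 1.73 / 44.01 = 0.03931; mass C = 0.03931 × 12.01 = 0.4721 g
mol H = 2 × (1.41 / 18.02) = 0.1565; mass H = 0.1565 × 1.008 = 0.1577 g
Smallest is C at 0.03931 mol; normalising gives C 1.000, H 3.981
Ratio ≈ 1:4, so the empirical formula is CH4

CH4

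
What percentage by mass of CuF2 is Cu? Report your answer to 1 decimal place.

62.6%

Molar mass = 1(63.55) + 2(19.00) = 101.550 g/mol
Mass of Cu per mole = 1 × 63.55 = 63.550 g
% Cu = 63.550 / 101.550 × 100 = 62.6%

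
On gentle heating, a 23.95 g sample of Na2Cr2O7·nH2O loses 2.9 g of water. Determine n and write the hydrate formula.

Na2Cr2O7·2H2O

Mass of anhydrous Na2Cr2O7 = 23.95 − 2.9 = 21.05 g
mol H2O = 2.9 / 18.02 = 0.1609
Molar mass of Na2Cr2O7 = 261.98 g/mol → mol Na2Cr2O7 = 21.05 / 261.98 = 0.08035
n = 0.1609 / 0.08035 = 2.00 ≈ 2 → Na2Cr2O7·2H2O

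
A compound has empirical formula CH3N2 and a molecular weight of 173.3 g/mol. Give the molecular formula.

C4H12N8

Empirical-formula mass = 43.05 g/mol
n = 173.3 / 43.05 = 4.03 ≈ 4
Molecular formula = (CH3N2)4 = C4H12N8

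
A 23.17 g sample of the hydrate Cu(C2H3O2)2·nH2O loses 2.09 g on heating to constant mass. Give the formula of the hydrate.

Cu(C2H3O2)2·H2O

Mass of anhydrous Cu(C2H3O2)2 = 23.17 − 2.09 = 21.08 g
mol H2O = 2.09 / 18.02 = 0.116
Molar mass of Cu(C2H3O2)2 = 181.64 g/mol → mol Cu(C2H3O2)2 = 21.08 / 181.64 = 0.1161
n = 0.116 / 0.1161 = 1.00 ≈ 1 → Cu(C2H3O2)2·H2O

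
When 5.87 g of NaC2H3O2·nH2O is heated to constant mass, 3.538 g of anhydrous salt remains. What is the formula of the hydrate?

Mass of water lost = 5.87 − 3.538 = 2.332 g → 2.332 / 18.02 = 0.1294 mol H2O
Molar mass of NaC2H3O2 = 82.03 g/mol → mol NaC2H3O2 = 3.538 / 82.03 = 0.04313
n = 0.1294 / 0.04313 = 3.00 ≈ 3 → NaC2H3O2·3H2O

NaC2H3O2·3H2O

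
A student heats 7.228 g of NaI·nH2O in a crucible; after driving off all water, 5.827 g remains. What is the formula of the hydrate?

NaI·2H2O

Mass of water lost = 7.228 − 5.827 = 1.401 g → 1.401 / 18.02 = 0.07775 mol H2O
Molar mass of NaI = 149.89 g/mol → mol NaI = 5.827 / 149.89 = 0.03888
n = 0.07775 / 0.03888 = 2.00 ≈ 2 → NaI·2H2O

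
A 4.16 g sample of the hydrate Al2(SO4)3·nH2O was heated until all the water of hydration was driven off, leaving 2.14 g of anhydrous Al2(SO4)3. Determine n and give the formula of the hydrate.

Mass of water lost = 4.16 − 2.14 = 2.02 g → 2.02 / 18.02 = 0.1121 mol H2O
Molar mass of Al2(SO4)3 = 342.17 g/mol → mol Al2(SO4)3 = 2.14 / 342.17 = 0.006254
n = 0.1121 / 0.006254 = 17.92 ≈ 18 → Al2(SO4)3·18H2O

Al2(SO4)3·18H2O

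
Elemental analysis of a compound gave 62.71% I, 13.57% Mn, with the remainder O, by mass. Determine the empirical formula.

I2MnO6

Assume 100 g: 62.71 g I, 13.57 g Mn, 23.72 g O.
Moles — I: 62.71 / 126.90 = 0.4942 mol; Mn: 13.57 / 54.94 = 0.247 mol; O: 23.72 / 16.00 = 1.482 mol
Divide by the smallest (0.247 mol Mn): I 2.001, Mn 1.000, O 6.002
Ratio ≈ 2:1:6, so the empirical formula is I2MnO6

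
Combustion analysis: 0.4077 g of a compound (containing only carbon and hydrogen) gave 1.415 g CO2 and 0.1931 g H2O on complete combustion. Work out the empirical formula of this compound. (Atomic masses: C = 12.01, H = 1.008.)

C3H2

mol C = 1.415 / 44.01 = 0.03215; mass C = 0.03215 × 12.01 = 0.3861 g
mol H = 2 × (0.1931 / 18.02) = 0.02143; mass H = 0.02143 × 1.008 = 0.02160 g
Smallest is H at 0.02143 mol; normalising gives C 1.500, H 1.000
×2: C 3.00, H 2.00 → C3H2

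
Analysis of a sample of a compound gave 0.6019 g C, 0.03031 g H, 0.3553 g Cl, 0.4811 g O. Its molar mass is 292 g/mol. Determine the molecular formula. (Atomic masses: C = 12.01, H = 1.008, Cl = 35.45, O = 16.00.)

Moles — C: 0.6019 / 12.01 = 0.05012 mol; H: 0.03031 / 1.008 = 0.03007 mol; Cl: 0.3553 / 35.45 = 0.01002 mol; O: 0.4811 / 16.00 = 0.03007 mol
Divide by the smallest (0.01002 mol Cl): C 5.000, H 3.000, Cl 1.000, O 3.000
Ratio ≈ 5:3:1:3, so the empirical formula is C5H3ClO3
Empirical-formula mass = 146.52 g/mol
n = 292 / 146.52 = 1.99 ≈ 2
Molecular formula = (C5H3ClO3)×2 = C10H6Cl2O6

C10H6Cl2O6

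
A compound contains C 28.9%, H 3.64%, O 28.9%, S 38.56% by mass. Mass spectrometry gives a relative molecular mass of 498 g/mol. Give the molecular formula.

C12H18O9S6

Assume 100 g: 28.9 g C, 3.64 g H, 28.9 g O, 38.56 g S.
Moles — C: 28.9 / 12.01 = 2.406 mol; H: 3.64 / 1.008 = 3.611 mol; O: 28.9 / 16.00 = 1.806 mol; S: 38.56 / 32.07 = 1.202 mol
Ratios (÷ 1.202): C 2.001, H 3.003, O 1.502, S 1.000
Scaling by 2: C 4.00, H 6.01, O 3.00, S 2.00 → C4H6O3S2
Empirical-formula mass = 166.23 g/mol
n = 498 / 166.23 = 3.00 ≈ 3
Molecular formula = (C4H6O3S2)×3 = C12H18O9S6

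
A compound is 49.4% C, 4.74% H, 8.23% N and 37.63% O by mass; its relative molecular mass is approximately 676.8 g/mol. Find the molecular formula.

Assume 100 g: 49.4 g C, 4.74 g H, 8.23 g N, 37.63 g O.
n(C) = 49.4/12.01 = 4.113, n(H) = 4.74/1.008 = 4.702, n(N) = 8.23/14.01 = 0.5874, n(O) = 37.63/16.00 = 2.352
Divide by the smallest (0.5874 mol N): C 7.002, H 8.005, N 1.000, O 4.004
→ C7H8NO4
Empirical-formula mass = 170.14 g/mol
n = 676.8 / 170.14 = 3.98 ≈ 4
Molecular formula = (C7H8NO4)×4 = C28H32N4O16

C28H32N4O16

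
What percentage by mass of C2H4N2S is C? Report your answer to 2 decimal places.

27.25%

Molar mass = 2(12.01) + 4(1.008) + 2(14.01) + 1(32.07) = 88.142 g/mol
Mass of C per mole = 2 × 12.01 = 24.020 g
% C = 24.020 / 88.142 × 100 = 27.25%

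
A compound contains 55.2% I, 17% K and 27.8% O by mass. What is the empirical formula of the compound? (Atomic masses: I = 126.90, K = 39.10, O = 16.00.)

IKO4

Assume 100 g: 55.2 g I, 17 g K, 27.8 g O.
I: 55.2 g ÷ 126.90 g/mol = 0.435 mol
K: 17 g ÷ 39.10 g/mol = 0.4348 mol
O: 27.8 g ÷ 16.00 g/mol = 1.738 mol
Ratios (÷ 0.4348): I 1.000, K 1.000, O 3.996
→ IKO4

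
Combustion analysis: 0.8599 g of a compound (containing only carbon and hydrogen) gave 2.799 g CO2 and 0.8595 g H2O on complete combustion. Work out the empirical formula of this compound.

C2H3

mol C = 2.799 / 44.01 = 0.06360; mass C = 0.06360 × 12.01 = 0.7638 g
mol H = 2 × (0.8595 / 18.02) = 0.09539; mass H = 0.09539 × 1.008 = 0.09616 g
Smallest is C at 0.0636 mol; normalising gives C 1.000, H 1.500
Scaling by 2: C 2.00, H 3.00 → C2H3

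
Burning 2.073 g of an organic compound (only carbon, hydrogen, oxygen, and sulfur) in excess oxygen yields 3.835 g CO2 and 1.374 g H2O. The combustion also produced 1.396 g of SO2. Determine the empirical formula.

C8H14OS2

mol C = 3.835 / 44.01 = 0.08714; mass C = 0.08714 × 12.01 = 1.047 g
mol H = 2 × (1.374 / 18.02) = 0.1525; mass H = 0.1525 × 1.008 = 0.1537 g
mol S = 1.396 / 64.07 = 0.02179; mass S = 0.6988 g
mass O = 2.073 − (1.899) = 0.1740 g → mol O = 0.01087
Smallest is O at 0.01087 mol; normalising gives C 8.014, H 14.025, O 1.000, S 2.004
Ratio ≈ 8:14:1:2, so the empirical formula is C8H14OS2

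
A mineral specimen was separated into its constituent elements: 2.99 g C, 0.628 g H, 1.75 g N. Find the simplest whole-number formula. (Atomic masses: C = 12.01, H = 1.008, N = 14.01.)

C: 2.99 g ÷ 12.01 g/mol = 0.249 mol
H: 0.628 g ÷ 1.008 g/mol = 0.623 mol
N: 1.75 g ÷ 14.01 g/mol = 0.1249 mol
Ratios (÷ 0.1249): C 1.993, H 4.988, N 1.000
→ C2H5N

C2H5N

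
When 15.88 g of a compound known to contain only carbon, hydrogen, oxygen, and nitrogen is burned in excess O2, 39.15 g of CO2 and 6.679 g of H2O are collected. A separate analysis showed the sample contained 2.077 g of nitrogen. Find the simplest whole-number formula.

C6H5NO

mol C = 39.15 / 44.01 = 0.8896; mass C = 0.8896 × 12.01 = 10.68 g
mol H = 2 × (6.679 / 18.02) = 0.7413; mass H = 0.7413 × 1.008 = 0.7472 g
mol N = 2.077 / 14.01 = 0.1483
mass O = 15.88 − (13.51) = 2.372 g → mol O = 0.1483
Smallest is N at 0.1483 mol; normalising gives C 6.000, H 5.000, N 1.000, O 1.000
→ C6H5NO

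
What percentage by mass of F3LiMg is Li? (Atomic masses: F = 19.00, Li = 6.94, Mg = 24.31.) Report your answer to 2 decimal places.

7.86%

Molar mass = 3(19.00) + 1(6.94) + 1(24.31) = 88.250 g/mol
Mass of Li per mole = 1 × 6.94 = 6.940 g
% Li = 6.940 / 88.250 × 100 = 7.86%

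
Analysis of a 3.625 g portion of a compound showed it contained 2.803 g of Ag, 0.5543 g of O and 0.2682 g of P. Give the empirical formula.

n(Ag) = 2.803/107.87 = 0.02598, n(O) = 0.5543/16.00 = 0.03464, n(P) = 0.2682/30.97 = 0.00866
Smallest is P at 0.00866 mol; normalising gives Ag 3.001, O 4.000, P 1.000
→ Ag3O4P

Ag3O4P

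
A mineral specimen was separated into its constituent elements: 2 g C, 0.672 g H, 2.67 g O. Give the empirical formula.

C: 2 g ÷ 12.01 g/mol = 0.1665 mol
H: 0.672 g ÷ 1.008 g/mol = 0.6667 mol
O: 2.67 g ÷ 16.00 g/mol = 0.1669 mol
Smallest is C at 0.1665 mol; normalising gives C 1.000, H 4.003, O 1.002
Ratio ≈ 1:4:1, so the empirical formula is CH4O

CH4O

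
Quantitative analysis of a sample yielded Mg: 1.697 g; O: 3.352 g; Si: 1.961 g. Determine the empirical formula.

MgO3Si

Mg: 1.697 g ÷ 24.31 g/mol = 0.06981 mol
O: 3.352 g ÷ 16.00 g/mol = 0.2095 mol
Si: 1.961 g ÷ 28.09 g/mol = 0.06981 mol
Smallest is Mg at 0.06981 mol; normalising gives Mg 1.000, O 3.001, Si 1.000
→ MgO3Si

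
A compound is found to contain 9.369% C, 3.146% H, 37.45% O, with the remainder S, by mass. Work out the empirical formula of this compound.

Assume 100 g: 9.369 g C, 3.146 g H, 37.45 g O, 50.035 g S.
Moles — C: 9.369 / 12.01 = 0.7801 mol; H: 3.146 / 1.008 = 3.121 mol; O: 37.45 / 16.00 = 2.341 mol; S: 50.035 / 32.07 = 1.56 mol
Ratios (÷ 0.7801): C 1.000, H 4.001, O 3.000, S 2.000
Ratio ≈ 1:4:3:2, so the empirical formula is CH4O3S2

CH4O3S2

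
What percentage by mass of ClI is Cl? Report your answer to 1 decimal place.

Molar mass = 1(35.45) + 1(126.90) = 162.350 g/mol
Mass of Cl per mole = 1 × 35.45 = 35.450 g
% Cl = 35.450 / 162.350 × 100 = 21.8%

21.8%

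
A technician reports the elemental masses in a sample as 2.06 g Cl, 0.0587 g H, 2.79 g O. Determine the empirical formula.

Cl: 2.06 g ÷ 35.45 g/mol = 0.05811 mol
H: 0.0587 g ÷ 1.008 g/mol = 0.05823 mol
O: 2.79 g ÷ 16.00 g/mol = 0.1744 mol
Divide by the smallest (0.05811 mol Cl): Cl 1.000, H 1.002, O 3.001
→ ClHO3

ClHO3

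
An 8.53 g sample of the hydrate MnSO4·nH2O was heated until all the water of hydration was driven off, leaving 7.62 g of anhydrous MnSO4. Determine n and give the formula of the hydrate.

Mass of water lost = 8.53 − 7.62 = 0.91 g → 0.91 / 18.02 = 0.0505 mol H2O
Molar mass of MnSO4 = 151.01 g/mol → mol MnSO4 = 7.62 / 151.01 = 0.05046
n = 0.0505 / 0.05046 = 1.00 ≈ 1 → MnSO4·H2O

MnSO4·H2O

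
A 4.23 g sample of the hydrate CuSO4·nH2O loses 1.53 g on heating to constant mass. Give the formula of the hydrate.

Mass of anhydrous CuSO4 = 4.23 − 1.53 = 2.7 g
mol H2O = 1.53 / 18.02 = 0.08491
Molar mass of CuSO4 = 159.62 g/mol → mol CuSO4 = 2.7 / 159.62 = 0.01692
n = 0.08491 / 0.01692 = 5.02 ≈ 5 → CuSO4·5H2O

CuSO4·5H2O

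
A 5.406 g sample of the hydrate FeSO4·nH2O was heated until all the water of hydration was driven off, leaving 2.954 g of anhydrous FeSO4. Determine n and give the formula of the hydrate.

Mass of water lost = 5.406 − 2.954 = 2.452 g → 2.452 / 18.02 = 0.1361 mol H2O
Molar mass of FeSO4 = 151.92 g/mol → mol FeSO4 = 2.954 / 151.92 = 0.01944
n = 0.1361 / 0.01944 = 7.00 ≈ 7 → FeSO4·7H2O

FeSO4·7H2O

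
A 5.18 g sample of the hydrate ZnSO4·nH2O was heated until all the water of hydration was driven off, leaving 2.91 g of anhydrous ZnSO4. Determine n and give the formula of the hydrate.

Mass of water lost = 5.18 − 2.91 = 2.27 g → 2.27 / 18.02 = 0.126 mol H2O
Molar mass of ZnSO4 = 161.45 g/mol → mol ZnSO4 = 2.91 / 161.45 = 0.01802
n = 0.126 / 0.01802 = 6.99 ≈ 7 → ZnSO4·7H2O

ZnSO4·7H2O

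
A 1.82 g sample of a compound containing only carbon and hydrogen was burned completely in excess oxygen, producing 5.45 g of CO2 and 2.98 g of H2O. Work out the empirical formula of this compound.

mol C = 5.45 / 44.01 = 0.1238; mass C = 0.1238 × 12.01 = 1.487 g
mol H = 2 × (2.98 / 18.02) = 0.3307; mass H = 0.3307 × 1.008 = 0.3334 g
Divide by the smallest (0.1238 mol C): C 1.000, H 2.671
Multiply by 3: C 3.00, H 8.01 → C3H8

C3H8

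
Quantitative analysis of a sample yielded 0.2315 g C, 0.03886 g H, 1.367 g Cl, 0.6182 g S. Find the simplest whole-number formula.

CH2Cl2S

C: 0.2315 g ÷ 12.01 g/mol = 0.01928 mol
H: 0.03886 g ÷ 1.008 g/mol = 0.03855 mol
Cl: 1.367 g ÷ 35.45 g/mol = 0.03856 mol
S: 0.6182 g ÷ 32.07 g/mol = 0.01928 mol
Ratios (÷ 0.01928): C 1.000, H 2.000, Cl 2.001, S 1.000
→ CH2Cl2S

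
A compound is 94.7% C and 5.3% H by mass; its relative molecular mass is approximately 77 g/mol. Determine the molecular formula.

C6H4

Assume 100 g: 94.7 g C, 5.3 g H.
C: 94.7 g ÷ 12.01 g/mol = 7.885 mol
H: 5.3 g ÷ 1.008 g/mol = 5.258 mol
Ratios (÷ 5.258): C 1.500, H 1.000
Scaling by 2: C 3.00, H 2.00 → C3H2
Empirical-formula mass = 38.05 g/mol
n = 77 / 38.05 = 2.02 ≈ 2
Molecular formula = (C3H2)×2 = C6H4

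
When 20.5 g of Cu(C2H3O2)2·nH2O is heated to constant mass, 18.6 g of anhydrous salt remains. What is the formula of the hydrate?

Mass of water lost = 20.5 − 18.6 = 1.9 g → 1.9 / 18.02 = 0.1054 mol H2O
Molar mass of Cu(C2H3O2)2 = 181.64 g/mol → mol Cu(C2H3O2)2 = 18.6 / 181.64 = 0.1024
n = 0.1054 / 0.1024 = 1.03 ≈ 1 → Cu(C2H3O2)2·H2O

Cu(C2H3O2)2·H2O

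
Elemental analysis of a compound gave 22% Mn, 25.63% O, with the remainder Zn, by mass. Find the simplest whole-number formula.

MnO4Zn2

Assume 100 g: 22 g Mn, 25.63 g O, 52.37 g Zn.
Mn: 22 g ÷ 54.94 g/mol = 0.4004 mol
O: 25.63 g ÷ 16.00 g/mol = 1.602 mol
Zn: 52.37 g ÷ 65.38 g/mol = 0.801 mol
Smallest is Mn at 0.4004 mol; normalising gives Mn 1.000, O 4.000, Zn 2.000
→ MnO4Zn2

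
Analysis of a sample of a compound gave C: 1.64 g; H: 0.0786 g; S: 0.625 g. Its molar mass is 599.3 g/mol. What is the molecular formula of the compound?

C: 1.64 g ÷ 12.01 g/mol = 0.1366 mol
H: 0.0786 g ÷ 1.008 g/mol = 0.07798 mol
S: 0.625 g ÷ 32.07 g/mol = 0.01949 mol
Smallest is S at 0.01949 mol; normalising gives C 7.007, H 4.001, S 1.000
≈ 7:4:1 → C7H4S
Empirical-formula mass = 120.17 g/mol
n = 599.3 / 120.17 = 4.99 ≈ 5
Molecular formula = (C7H4S)×5 = C35H20S5

C35H20S5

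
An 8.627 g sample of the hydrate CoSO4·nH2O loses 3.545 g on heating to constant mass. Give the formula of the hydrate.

Mass of anhydrous CoSO4 = 8.627 − 3.545 = 5.082 g
mol H2O = 3.545 / 18.02 = 0.1967
Molar mass of CoSO4 = 155.00 g/mol → mol CoSO4 = 5.082 / 155.00 = 0.03279
n = 0.1967 / 0.03279 = 6.00 ≈ 6 → CoSO4·6H2O

CoSO4·6H2O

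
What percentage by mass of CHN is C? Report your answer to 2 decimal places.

Molar mass = 1(12.01) + 1(1.008) + 1(14.01) = 27.028 g/mol
Mass of C per mole = 1 × 12.01 = 12.010 g
% C = 12.010 / 27.028 × 100 = 44.44%

44.44%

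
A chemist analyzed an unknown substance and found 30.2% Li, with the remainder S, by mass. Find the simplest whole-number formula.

Assume 100 g: 30.2 g Li, 69.8 g S.
n(Li) = 30.2/6.94 = 4.352, n(S) = 69.8/32.07 = 2.176
Divide by the smallest (2.176 mol S): Li 1.999, S 1.000
→ Li2S

Li2S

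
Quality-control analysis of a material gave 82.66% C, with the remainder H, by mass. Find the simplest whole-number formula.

Assume 100 g: 82.66 g C, 17.34 g H.
C: 82.66 g ÷ 12.01 g/mol = 6.883 mol
H: 17.34 g ÷ 1.008 g/mol = 17.2 mol
Divide by the smallest (6.883 mol C): C 1.000, H 2.499
Scaling by 2: C 2.00, H 5.00 → C2H5

C2H5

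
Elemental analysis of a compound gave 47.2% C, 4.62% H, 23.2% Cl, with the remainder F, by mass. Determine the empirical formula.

C6H7ClF2

Assume 100 g: 47.2 g C, 4.62 g H, 23.2 g Cl, 24.98 g F.
Moles — C: 47.2 / 12.01 = 3.93 mol; H: 4.62 / 1.008 = 4.583 mol; Cl: 23.2 / 35.45 = 0.6544 mol; F: 24.98 / 19.00 = 1.315 mol
Divide by the smallest (0.6544 mol Cl): C 6.005, H 7.003, Cl 1.000, F 2.009
≈ 6:7:1:2 → C6H7ClF2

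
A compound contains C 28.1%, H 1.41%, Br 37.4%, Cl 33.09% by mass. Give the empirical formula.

Assume 100 g: 28.1 g C, 1.41 g H, 37.4 g Br, 33.09 g Cl.
C: 28.1 g ÷ 12.01 g/mol = 2.34 mol
H: 1.41 g ÷ 1.008 g/mol = 1.399 mol
Br: 37.4 g ÷ 79.90 g/mol = 0.4681 mol
Cl: 33.09 g ÷ 35.45 g/mol = 0.9334 mol
Ratios (÷ 0.4681): C 4.998, H 2.988, Br 1.000, Cl 1.994
Ratio ≈ 5:3:1:2, so the empirical formula is C5H3BrCl2

C5H3BrCl2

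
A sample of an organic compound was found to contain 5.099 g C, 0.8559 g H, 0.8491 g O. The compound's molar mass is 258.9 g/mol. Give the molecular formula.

C16H32O2

n(C) = 5.099/12.01 = 0.4246, n(H) = 0.8559/1.008 = 0.8491, n(O) = 0.8491/16.00 = 0.05307
Ratios (÷ 0.05307): C 8.000, H 16.000, O 1.000
→ C8H16O
Empirical-formula mass = 128.21 g/mol
n = 258.9 / 128.21 = 2.02 ≈ 2
Molecular formula = (C8H16O)×2 = C16H32O2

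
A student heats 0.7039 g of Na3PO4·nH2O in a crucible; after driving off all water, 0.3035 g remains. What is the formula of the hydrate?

Na3PO4·12H2O

Mass of water lost = 0.7039 − 0.3035 = 0.4004 g → 0.4004 / 18.02 = 0.02222 mol H2O
Molar mass of Na3PO4 = 163.94 g/mol → mol Na3PO4 = 0.3035 / 163.94 = 0.001851
n = 0.02222 / 0.001851 = 12.00 ≈ 12 → Na3PO4·12H2O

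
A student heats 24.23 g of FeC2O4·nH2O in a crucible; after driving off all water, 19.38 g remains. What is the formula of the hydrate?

FeC2O4·2H2O

Mass of water lost = 24.23 − 19.38 = 4.85 g → 4.85 / 18.02 = 0.2691 mol H2O
Molar mass of FeC2O4 = 143.87 g/mol → mol FeC2O4 = 19.38 / 143.87 = 0.1347
n = 0.2691 / 0.1347 = 2.00 ≈ 2 → FeC2O4·2H2O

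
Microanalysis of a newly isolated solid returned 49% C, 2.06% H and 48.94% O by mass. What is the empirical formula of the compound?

Assume 100 g: 49 g C, 2.06 g H, 48.94 g O.
Moles — C: 49 / 12.01 = 4.08 mol; H: 2.06 / 1.008 = 2.044 mol; O: 48.94 / 16.00 = 3.059 mol
Ratios (÷ 2.044): C 1.996, H 1.000, O 1.497
Scaling by 2: C 3.99, H 2.00, O 2.99 → C4H2O3

C4H2O3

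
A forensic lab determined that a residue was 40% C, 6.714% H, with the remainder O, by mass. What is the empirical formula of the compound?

Assume 100 g: 40 g C, 6.714 g H, 53.286 g O.
Moles — C: 40 / 12.01 = 3.331 mol; H: 6.714 / 1.008 = 6.661 mol; O: 53.286 / 16.00 = 3.33 mol
Ratios (÷ 3.33): C 1.000, H 2.000, O 1.000
Ratio ≈ 1:2:1, so the empirical formula is CH2O

CH2O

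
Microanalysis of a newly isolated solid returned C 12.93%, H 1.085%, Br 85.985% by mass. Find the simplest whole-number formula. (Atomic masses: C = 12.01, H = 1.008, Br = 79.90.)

Assume 100 g: 12.93 g C, 1.085 g H, 85.985 g Br.
Moles — C: 12.93 / 12.01 = 1.077 mol; H: 1.085 / 1.008 = 1.076 mol; Br: 85.985 / 79.90 = 1.076 mol
Ratios (÷ 1.076): C 1.000, H 1.000, Br 1.000
≈ 1:1:1 → CHBr

CHBr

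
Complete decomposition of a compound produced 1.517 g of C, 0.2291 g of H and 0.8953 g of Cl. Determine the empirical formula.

Moles — C: 1.517 / 12.01 = 0.1263 mol; H: 0.2291 / 1.008 = 0.2273 mol; Cl: 0.8953 / 35.45 = 0.02526 mol
Ratios (÷ 0.02526): C 5.001, H 8.999, Cl 1.000
→ C5H9Cl

C5H9Cl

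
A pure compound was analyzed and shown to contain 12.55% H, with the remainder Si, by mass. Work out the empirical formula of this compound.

Assume 100 g: 12.55 g H, 87.45 g Si.
n(H) = 12.55/1.008 = 12.45, n(Si) = 87.45/28.09 = 3.113
Divide by the smallest (3.113 mol Si): H 3.999, Si 1.000
→ H4Si

H4Si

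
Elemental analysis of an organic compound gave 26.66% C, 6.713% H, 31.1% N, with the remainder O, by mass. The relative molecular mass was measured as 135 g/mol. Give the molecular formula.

C3H9N3O3

Assume 100 g: 26.66 g C, 6.713 g H, 31.1 g N, 35.527 g O.
n(C) = 26.66/12.01 = 2.22, n(H) = 6.713/1.008 = 6.66, n(N) = 31.1/14.01 = 2.22, n(O) = 35.527/16.00 = 2.22
Smallest is C at 2.22 mol; normalising gives C 1.000, H 3.000, N 1.000, O 1.000
→ CH3NO
Empirical-formula mass = 45.04 g/mol
n = 135 / 45.04 = 3.00 ≈ 3
Molecular formula = (CH3NO)×3 = C3H9N3O3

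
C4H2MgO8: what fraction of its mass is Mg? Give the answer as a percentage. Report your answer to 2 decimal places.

12.01%

Molar mass = 4(12.01) + 2(1.008) + 1(24.31) + 8(16.00) = 202.366 g/mol
Mass of Mg per mole = 1 × 24.31 = 24.310 g
% Mg = 24.310 / 202.366 × 100 = 12.01%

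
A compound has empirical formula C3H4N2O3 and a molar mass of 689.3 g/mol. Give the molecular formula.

C18H24N12O18

Empirical-formula mass = 116.08 g/mol
n = 689.3 / 116.08 = 5.94 ≈ 6
Molecular formula = (C3H4N2O3)6 = C18H24N12O18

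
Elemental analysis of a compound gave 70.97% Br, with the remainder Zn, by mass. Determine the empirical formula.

Br2Zn

Assume 100 g: 70.97 g Br, 29.03 g Zn.
Br: 70.97 g ÷ 79.90 g/mol = 0.8882 mol
Zn: 29.03 g ÷ 65.38 g/mol = 0.444 mol
Divide by the smallest (0.444 mol Zn): Br 2.000, Zn 1.000
→ Br2Zn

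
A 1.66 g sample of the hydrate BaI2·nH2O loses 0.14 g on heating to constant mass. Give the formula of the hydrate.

Mass of anhydrous BaI2 = 1.66 − 0.14 = 1.52 g
mol H2O = 0.14 / 18.02 = 0.007769
Molar mass of BaI2 = 391.13 g/mol → mol BaI2 = 1.52 / 391.13 = 0.003886
n = 0.007769 / 0.003886 = 2.00 ≈ 2 → BaI2·2H2O

BaI2·2H2O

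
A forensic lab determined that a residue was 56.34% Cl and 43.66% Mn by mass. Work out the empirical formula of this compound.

Cl2Mn

Assume 100 g: 56.34 g Cl, 43.66 g Mn.
Moles — Cl: 56.34 / 35.45 = 1.589 mol; Mn: 43.66 / 54.94 = 0.7947 mol
Ratios (÷ 0.7947): Cl 2.000, Mn 1.000
≈ 2:1 → Cl2Mn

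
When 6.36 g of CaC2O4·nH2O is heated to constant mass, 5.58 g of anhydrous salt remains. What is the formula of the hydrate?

Mass of water lost = 6.36 − 5.58 = 0.78 g → 0.78 / 18.02 = 0.04329 mol H2O
Molar mass of CaC2O4 = 128.10 g/mol → mol CaC2O4 = 5.58 / 128.10 = 0.04356
n = 0.04329 / 0.04356 = 0.99 ≈ 1 → CaC2O4·H2O

CaC2O4·H2O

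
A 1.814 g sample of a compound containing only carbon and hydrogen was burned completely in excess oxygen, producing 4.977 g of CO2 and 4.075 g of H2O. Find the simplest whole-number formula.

mol C = 4.977 / 44.01 = 0.1131; mass C = 0.1131 × 12.01 = 1.358 g
mol H = 2 × (4.075 / 18.02) = 0.4523; mass H = 0.4523 × 1.008 = 0.4559 g
Smallest is C at 0.1131 mol; normalising gives C 1.000, H 3.999
→ CH4

CH4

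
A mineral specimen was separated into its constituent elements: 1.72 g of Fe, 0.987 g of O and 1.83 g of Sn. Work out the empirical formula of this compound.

Moles — Fe: 1.72 / 55.85 = 0.0308 mol; O: 0.987 / 16.00 = 0.06169 mol; Sn: 1.83 / 118.71 = 0.01542 mol
Ratios (÷ 0.01542): Fe 1.998, O 4.002, Sn 1.000
Ratio ≈ 2:4:1, so the empirical formula is Fe2O4Sn

Fe2O4Sn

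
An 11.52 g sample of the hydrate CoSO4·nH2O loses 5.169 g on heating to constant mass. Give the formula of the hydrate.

Mass of anhydrous CoSO4 = 11.52 − 5.169 = 6.351 g
mol H2O = 5.169 / 18.02 = 0.2868
Molar mass of CoSO4 = 155.00 g/mol → mol CoSO4 = 6.351 / 155.00 = 0.04097
n = 0.2868 / 0.04097 = 7.00 ≈ 7 → CoSO4·7H2O

CoSO4·7H2O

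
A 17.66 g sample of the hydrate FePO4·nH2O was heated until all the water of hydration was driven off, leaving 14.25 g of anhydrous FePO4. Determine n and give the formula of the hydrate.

Mass of water lost = 17.66 − 14.25 = 3.41 g → 3.41 / 18.02 = 0.1892 mol H2O
Molar mass of FePO4 = 150.82 g/mol → mol FePO4 = 14.25 / 150.82 = 0.09448
n = 0.1892 / 0.09448 = 2.00 ≈ 2 → FePO4·2H2O

FePO4·2H2O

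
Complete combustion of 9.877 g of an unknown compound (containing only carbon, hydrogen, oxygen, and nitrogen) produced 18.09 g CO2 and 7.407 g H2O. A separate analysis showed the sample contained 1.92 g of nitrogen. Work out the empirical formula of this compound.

C3H6NO

mol C = 18.09 / 44.01 = 0.4110; mass C = 0.4110 × 12.01 = 4.937 g
mol H = 2 × (7.407 / 18.02) = 0.8221; mass H = 0.8221 × 1.008 = 0.8287 g
mol N = 1.92 / 14.01 = 0.1370
mass O = 9.877 − (7.685) = 2.192 g → mol O = 0.1370
Divide by the smallest (0.137 mol O): C 3.001, H 6.001, N 1.000, O 1.000
Ratio ≈ 3:6:1:1, so the empirical formula is C3H6NO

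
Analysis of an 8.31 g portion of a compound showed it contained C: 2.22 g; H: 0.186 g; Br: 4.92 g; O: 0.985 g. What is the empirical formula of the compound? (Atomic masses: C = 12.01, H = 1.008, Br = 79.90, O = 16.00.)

n(C) = 2.22/12.01 = 0.1848, n(H) = 0.186/1.008 = 0.1845, n(Br) = 4.92/79.90 = 0.06158, n(O) = 0.985/16.00 = 0.06156
Smallest is O at 0.06156 mol; normalising gives C 3.003, H 2.997, Br 1.000, O 1.000
Ratio ≈ 3:3:1:1, so the empirical formula is C3H3BrO

C3H3BrO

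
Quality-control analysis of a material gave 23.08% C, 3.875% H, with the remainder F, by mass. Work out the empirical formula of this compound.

CH2F2

Assume 100 g: 23.08 g C, 3.875 g H, 73.045 g F.
n(C) = 23.08/12.01 = 1.922, n(H) = 3.875/1.008 = 3.844, n(F) = 73.045/19.00 = 3.844
Ratios (÷ 1.922): C 1.000, H 2.000, F 2.001
→ CH2F2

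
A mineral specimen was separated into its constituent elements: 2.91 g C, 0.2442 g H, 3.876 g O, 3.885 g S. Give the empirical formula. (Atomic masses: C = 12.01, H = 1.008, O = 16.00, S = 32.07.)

Moles — C: 2.91 / 12.01 = 0.2423 mol; H: 0.2442 / 1.008 = 0.2423 mol; O: 3.876 / 16.00 = 0.2422 mol; S: 3.885 / 32.07 = 0.1211 mol
Ratios (÷ 0.1211): C 2.000, H 2.000, O 2.000, S 1.000
≈ 2:2:2:1 → C2H2O2S

C2H2O2S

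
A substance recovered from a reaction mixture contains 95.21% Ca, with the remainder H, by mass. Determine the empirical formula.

Assume 100 g: 95.21 g Ca, 4.79 g H.
Ca: 95.21 g ÷ 40.08 g/mol = 2.375 mol
H: 4.79 g ÷ 1.008 g/mol = 4.752 mol
Smallest is Ca at 2.375 mol; normalising gives Ca 1.000, H 2.000
≈ 1:2 → CaH2

CaH2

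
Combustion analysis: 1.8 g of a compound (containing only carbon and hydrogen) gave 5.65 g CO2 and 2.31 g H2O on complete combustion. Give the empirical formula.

CH2

mol C = 5.65 / 44.01 = 0.1284; mass C = 0.1284 × 12.01 = 1.542 g
mol H = 2 × (2.31 / 18.02) = 0.2564; mass H = 0.2564 × 1.008 = 0.2584 g
Ratios (÷ 0.1284): C 1.000, H 1.997
Ratio ≈ 1:2, so the empirical formula is CH2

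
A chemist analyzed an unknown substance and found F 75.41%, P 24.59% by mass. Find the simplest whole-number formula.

F5P

Assume 100 g: 75.41 g F, 24.59 g P.
Moles — F: 75.41 / 19.00 = 3.969 mol; P: 24.59 / 30.97 = 0.794 mol
Ratios (÷ 0.794): F 4.999, P 1.000
≈ 5:1 → F5P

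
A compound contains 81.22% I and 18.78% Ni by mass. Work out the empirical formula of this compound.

Assume 100 g: 81.22 g I, 18.78 g Ni.
I: 81.22 g ÷ 126.90 g/mol = 0.64 mol
Ni: 18.78 g ÷ 58.69 g/mol = 0.32 mol
Smallest is Ni at 0.32 mol; normalising gives I 2.000, Ni 1.000
Ratio ≈ 2:1, so the empirical formula is I2Ni

I2Ni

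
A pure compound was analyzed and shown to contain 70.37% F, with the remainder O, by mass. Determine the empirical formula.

F2O

Assume 100 g: 70.37 g F, 29.63 g O.
Moles — F: 70.37 / 19.00 = 3.704 mol; O: 29.63 / 16.00 = 1.852 mol
Smallest is O at 1.852 mol; normalising gives F 2.000, O 1.000
≈ 2:1 → F2O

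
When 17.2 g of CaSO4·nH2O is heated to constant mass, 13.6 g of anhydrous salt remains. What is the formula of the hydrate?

Mass of water lost = 17.2 − 13.6 = 3.6 g → 3.6 / 18.02 = 0.1998 mol H2O
Molar mass of CaSO4 = 136.15 g/mol → mol CaSO4 = 13.6 / 136.15 = 0.09989
n = 0.1998 / 0.09989 = 2.00 ≈ 2 → CaSO4·2H2O

CaSO4·2H2O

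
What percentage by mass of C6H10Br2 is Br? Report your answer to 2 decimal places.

66.05%

Molar mass = 6(12.01) + 10(1.008) + 2(79.90) = 241.940 g/mol
Mass of Br per mole = 2 × 79.90 = 159.800 g
% Br = 159.800 / 241.940 × 100 = 66.05%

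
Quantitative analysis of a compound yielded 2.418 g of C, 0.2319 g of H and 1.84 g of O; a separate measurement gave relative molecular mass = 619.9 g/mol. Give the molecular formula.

C28H32O16

n(C) = 2.418/12.01 = 0.2013, n(H) = 0.2319/1.008 = 0.2301, n(O) = 1.84/16.00 = 0.115
Ratios (÷ 0.115): C 1.751, H 2.001, O 1.000
Scaling by 4: C 7.00, H 8.00, O 4.00 → C7H8O4
Empirical-formula mass = 156.13 g/mol
n = 619.9 / 156.13 = 3.97 ≈ 4
Molecular formula = (C7H8O4)×4 = C28H32O16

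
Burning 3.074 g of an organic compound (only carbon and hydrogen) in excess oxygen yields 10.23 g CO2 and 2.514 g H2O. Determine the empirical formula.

C5H6

mol C = 10.23 / 44.01 = 0.2324; mass C = 0.2324 × 12.01 = 2.792 g
mol H = 2 × (2.514 / 18.02) = 0.2790; mass H = 0.2790 × 1.008 = 0.2813 g
Divide by the smallest (0.2324 mol C): C 1.000, H 1.200
×5: C 5.00, H 6.00 → C5H6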